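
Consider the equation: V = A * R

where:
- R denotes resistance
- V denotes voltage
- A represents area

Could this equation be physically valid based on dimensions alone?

No

R (resistance) has dimensions [I^-2 L^2 M T^-3].
V (voltage) has dimensions [I^-1 L^2 M T^-3].
A (area) has dimensions [L^2].

Left side: [I^-1 L^2 M T^-3]
Right side: [I^-2 L^4 M T^-3]

The two sides have different dimensions, so the equation is NOT dimensionally consistent.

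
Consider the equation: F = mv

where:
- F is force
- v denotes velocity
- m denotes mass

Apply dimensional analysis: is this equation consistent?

No

F (force) has dimensions [L M T^-2].
v (velocity) has dimensions [L T^-1].
m (mass) has dimensions [M].

Left side: [L M T^-2]
Right side: [L M T^-1]

The two sides have different dimensions, so the equation is NOT dimensionally consistent.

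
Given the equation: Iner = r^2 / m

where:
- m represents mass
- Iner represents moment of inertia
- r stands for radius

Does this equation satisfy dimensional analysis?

No

m (mass) has dimensions [M].
Iner (moment of inertia) has dimensions [L^2 M].
r (radius) has dimensions [L].

Left side: [L^2 M]
Right side: [L^2 M^-1]

The two sides have different dimensions, so the equation is NOT dimensionally consistent.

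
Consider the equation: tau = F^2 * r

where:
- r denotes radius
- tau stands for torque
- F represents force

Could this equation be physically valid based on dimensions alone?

No

r (radius) has dimensions [L].
tau (torque) has dimensions [L^2 M T^-2].
F (force) has dimensions [L M T^-2].

Left side: [L^2 M T^-2]
Right side: [L^3 M^2 T^-4]

The two sides have different dimensions, so the equation is NOT dimensionally consistent.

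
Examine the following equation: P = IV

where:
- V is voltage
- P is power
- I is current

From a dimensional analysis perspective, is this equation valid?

Yes

V (voltage) has dimensions [I^-1 L^2 M T^-3].
P (power) has dimensions [L^2 M T^-3].
I (current) has dimensions [I].

Left side: [L^2 M T^-3]
Right side: [L^2 M T^-3]

Both sides have the same dimensions, so the equation is dimensionally consistent.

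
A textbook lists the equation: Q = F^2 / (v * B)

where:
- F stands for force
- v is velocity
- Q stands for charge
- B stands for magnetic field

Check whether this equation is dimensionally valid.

No

F (force) has dimensions [L M T^-2].
v (velocity) has dimensions [L T^-1].
Q (charge) has dimensions [I T].
B (magnetic field) has dimensions [I^-1 M T^-2].

Left side: [I T]
Right side: [I L M T^-1]

The two sides have different dimensions, so the equation is NOT dimensionally consistent.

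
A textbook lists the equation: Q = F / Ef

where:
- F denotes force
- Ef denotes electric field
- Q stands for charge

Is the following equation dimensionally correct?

Yes

F (force) has dimensions [L M T^-2].
Ef (electric field) has dimensions [I^-1 L M T^-3].
Q (charge) has dimensions [I T].

Left side: [I T]
Right side: [I T]

Both sides have the same dimensions, so the equation is dimensionally consistent.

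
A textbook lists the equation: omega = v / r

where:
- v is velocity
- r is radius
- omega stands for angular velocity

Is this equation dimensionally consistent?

Yes

v (velocity) has dimensions [L T^-1].
r (radius) has dimensions [L].
omega (angular velocity) has dimensions [T^-1].

Left side: [T^-1]
Right side: [T^-1]

Both sides have the same dimensions, so the equation is dimensionally consistent.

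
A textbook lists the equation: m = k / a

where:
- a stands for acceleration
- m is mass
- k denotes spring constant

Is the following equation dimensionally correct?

No

a (acceleration) has dimensions [L T^-2].
m (mass) has dimensions [M].
k (spring constant) has dimensions [M T^-2].

Left side: [M]
Right side: [L^-1 M]

The two sides have different dimensions, so the equation is NOT dimensionally consistent.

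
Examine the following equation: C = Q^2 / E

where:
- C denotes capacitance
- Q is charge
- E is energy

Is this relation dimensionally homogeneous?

Yes

C (capacitance) has dimensions [I^2 L^-2 M^-1 T^4].
Q (charge) has dimensions [I T].
E (energy) has dimensions [L^2 M T^-2].

Left side: [I^2 L^-2 M^-1 T^4]
Right side: [I^2 L^-2 M^-1 T^4]

Both sides have the same dimensions, so the equation is dimensionally consistent.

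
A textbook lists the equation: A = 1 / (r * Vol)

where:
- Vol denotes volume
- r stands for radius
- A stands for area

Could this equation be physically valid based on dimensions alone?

No

Vol (volume) has dimensions [L^3].
r (radius) has dimensions [L].
A (area) has dimensions [L^2].

Left side: [L^2]
Right side: [L^-4]

The two sides have different dimensions, so the equation is NOT dimensionally consistent.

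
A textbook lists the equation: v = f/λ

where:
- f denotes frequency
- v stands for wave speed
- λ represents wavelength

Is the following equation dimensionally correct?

No

f (frequency) has dimensions [T^-1].
v (wave speed) has dimensions [L T^-1].
λ (wavelength) has dimensions [L].

Left side: [L T^-1]
Right side: [L^-1 T^-1]

The two sides have different dimensions, so the equation is NOT dimensionally consistent.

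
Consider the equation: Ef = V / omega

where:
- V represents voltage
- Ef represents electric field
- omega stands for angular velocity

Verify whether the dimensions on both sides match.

No

V (voltage) has dimensions [I^-1 L^2 M T^-3].
Ef (electric field) has dimensions [I^-1 L M T^-3].
omega (angular velocity) has dimensions [T^-1].

Left side: [I^-1 L M T^-3]
Right side: [I^-1 L^2 M T^-2]

The two sides have different dimensions, so the equation is NOT dimensionally consistent.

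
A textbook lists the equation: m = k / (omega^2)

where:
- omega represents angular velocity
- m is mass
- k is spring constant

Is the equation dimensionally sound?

Yes

omega (angular velocity) has dimensions [T^-1].
m (mass) has dimensions [M].
k (spring constant) has dimensions [M T^-2].

Left side: [M]
Right side: [M]

Both sides have the same dimensions, so the equation is dimensionally consistent.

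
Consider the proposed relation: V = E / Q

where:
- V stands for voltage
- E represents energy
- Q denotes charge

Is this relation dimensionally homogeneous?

Yes

V (voltage) has dimensions [I^-1 L^2 M T^-3].
E (energy) has dimensions [L^2 M T^-2].
Q (charge) has dimensions [I T].

Left side: [I^-1 L^2 M T^-3]
Right side: [I^-1 L^2 M T^-3]

Both sides have the same dimensions, so the equation is dimensionally consistent.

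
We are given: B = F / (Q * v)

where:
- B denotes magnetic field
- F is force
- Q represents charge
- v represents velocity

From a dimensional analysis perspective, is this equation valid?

Yes

B (magnetic field) has dimensions [I^-1 M T^-2].
F (force) has dimensions [L M T^-2].
Q (charge) has dimensions [I T].
v (velocity) has dimensions [L T^-1].

Left side: [I^-1 M T^-2]
Right side: [I^-1 M T^-2]

Both sides have the same dimensions, so the equation is dimensionally consistent.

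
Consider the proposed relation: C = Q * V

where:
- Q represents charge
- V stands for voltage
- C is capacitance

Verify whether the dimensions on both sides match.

No

Q (charge) has dimensions [I T].
V (voltage) has dimensions [I^-1 L^2 M T^-3].
C (capacitance) has dimensions [I^2 L^-2 M^-1 T^4].

Left side: [I^2 L^-2 M^-1 T^4]
Right side: [L^2 M T^-2]

The two sides have different dimensions, so the equation is NOT dimensionally consistent.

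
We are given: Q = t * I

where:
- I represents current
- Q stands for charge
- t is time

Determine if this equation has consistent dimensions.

Yes

I (current) has dimensions [I].
Q (charge) has dimensions [I T].
t (time) has dimensions [T].

Left side: [I T]
Right side: [I T]

Both sides have the same dimensions, so the equation is dimensionally consistent.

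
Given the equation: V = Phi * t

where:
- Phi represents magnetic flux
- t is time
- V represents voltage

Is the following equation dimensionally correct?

No

Phi (magnetic flux) has dimensions [I^-1 L^2 M T^-2].
t (time) has dimensions [T].
V (voltage) has dimensions [I^-1 L^2 M T^-3].

Left side: [I^-1 L^2 M T^-3]
Right side: [I^-1 L^2 M T^-1]

The two sides have different dimensions, so the equation is NOT dimensionally consistent.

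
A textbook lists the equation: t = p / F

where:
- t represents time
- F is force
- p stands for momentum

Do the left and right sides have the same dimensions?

Yes

t (time) has dimensions [T].
F (force) has dimensions [L M T^-2].
p (momentum) has dimensions [L M T^-1].

Left side: [T]
Right side: [T]

Both sides have the same dimensions, so the equation is dimensionally consistent.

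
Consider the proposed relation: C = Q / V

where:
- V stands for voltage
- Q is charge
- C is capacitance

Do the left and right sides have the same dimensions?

Yes

V (voltage) has dimensions [I^-1 L^2 M T^-3].
Q (charge) has dimensions [I T].
C (capacitance) has dimensions [I^2 L^-2 M^-1 T^4].

Left side: [I^2 L^-2 M^-1 T^4]
Right side: [I^2 L^-2 M^-1 T^4]

Both sides have the same dimensions, so the equation is dimensionally consistent.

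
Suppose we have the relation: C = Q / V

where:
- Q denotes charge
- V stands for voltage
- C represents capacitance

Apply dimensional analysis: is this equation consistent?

Yes

Q (charge) has dimensions [I T].
V (voltage) has dimensions [I^-1 L^2 M T^-3].
C (capacitance) has dimensions [I^2 L^-2 M^-1 T^4].

Left side: [I^2 L^-2 M^-1 T^4]
Right side: [I^2 L^-2 M^-1 T^4]

Both sides have the same dimensions, so the equation is dimensionally consistent.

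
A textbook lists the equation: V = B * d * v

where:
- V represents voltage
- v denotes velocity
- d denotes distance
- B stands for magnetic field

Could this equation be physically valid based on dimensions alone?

Yes

V (voltage) has dimensions [I^-1 L^2 M T^-3].
v (velocity) has dimensions [L T^-1].
d (distance) has dimensions [L].
B (magnetic field) has dimensions [I^-1 M T^-2].

Left side: [I^-1 L^2 M T^-3]
Right side: [I^-1 L^2 M T^-3]

Both sides have the same dimensions, so the equation is dimensionally consistent.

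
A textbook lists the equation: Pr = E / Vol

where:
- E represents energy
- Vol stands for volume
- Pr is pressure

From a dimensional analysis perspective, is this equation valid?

Yes

E (energy) has dimensions [L^2 M T^-2].
Vol (volume) has dimensions [L^3].
Pr (pressure) has dimensions [L^-1 M T^-2].

Left side: [L^-1 M T^-2]
Right side: [L^-1 M T^-2]

Both sides have the same dimensions, so the equation is dimensionally consistent.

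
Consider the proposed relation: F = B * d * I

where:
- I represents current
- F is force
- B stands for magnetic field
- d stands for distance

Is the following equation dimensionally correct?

Yes

I (current) has dimensions [I].
F (force) has dimensions [L M T^-2].
B (magnetic field) has dimensions [I^-1 M T^-2].
d (distance) has dimensions [L].

Left side: [L M T^-2]
Right side: [L M T^-2]

Both sides have the same dimensions, so the equation is dimensionally consistent.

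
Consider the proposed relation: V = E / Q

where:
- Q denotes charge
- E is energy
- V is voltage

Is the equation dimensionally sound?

Yes

Q (charge) has dimensions [I T].
E (energy) has dimensions [L^2 M T^-2].
V (voltage) has dimensions [I^-1 L^2 M T^-3].

Left side: [I^-1 L^2 M T^-3]
Right side: [I^-1 L^2 M T^-3]

Both sides have the same dimensions, so the equation is dimensionally consistent.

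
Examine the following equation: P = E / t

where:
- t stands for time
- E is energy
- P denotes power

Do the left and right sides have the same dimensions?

Yes

t (time) has dimensions [T].
E (energy) has dimensions [L^2 M T^-2].
P (power) has dimensions [L^2 M T^-3].

Left side: [L^2 M T^-3]
Right side: [L^2 M T^-3]

Both sides have the same dimensions, so the equation is dimensionally consistent.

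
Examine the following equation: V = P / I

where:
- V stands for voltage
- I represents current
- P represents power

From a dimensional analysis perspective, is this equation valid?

Yes

V (voltage) has dimensions [I^-1 L^2 M T^-3].
I (current) has dimensions [I].
P (power) has dimensions [L^2 M T^-3].

Left side: [I^-1 L^2 M T^-3]
Right side: [I^-1 L^2 M T^-3]

Both sides have the same dimensions, so the equation is dimensionally consistent.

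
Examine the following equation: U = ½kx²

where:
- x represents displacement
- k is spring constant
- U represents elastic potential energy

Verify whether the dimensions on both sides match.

Yes

x (displacement) has dimensions [L].
k (spring constant) has dimensions [M T^-2].
U (elastic potential energy) has dimensions [L^2 M T^-2].

Left side: [L^2 M T^-2]
Right side: [L^2 M T^-2]

Both sides have the same dimensions, so the equation is dimensionally consistent.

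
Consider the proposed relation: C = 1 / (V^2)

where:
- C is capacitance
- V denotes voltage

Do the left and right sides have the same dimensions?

No

C (capacitance) has dimensions [I^2 L^-2 M^-1 T^4].
V (voltage) has dimensions [I^-1 L^2 M T^-3].

Left side: [I^2 L^-2 M^-1 T^4]
Right side: [I^2 L^-4 M^-2 T^6]

The two sides have different dimensions, so the equation is NOT dimensionally consistent.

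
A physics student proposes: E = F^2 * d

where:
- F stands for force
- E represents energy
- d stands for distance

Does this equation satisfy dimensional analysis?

No

F (force) has dimensions [L M T^-2].
E (energy) has dimensions [L^2 M T^-2].
d (distance) has dimensions [L].

Left side: [L^2 M T^-2]
Right side: [L^3 M^2 T^-4]

The two sides have different dimensions, so the equation is NOT dimensionally consistent.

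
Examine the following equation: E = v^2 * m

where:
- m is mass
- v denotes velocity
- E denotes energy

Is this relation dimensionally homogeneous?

Yes

m (mass) has dimensions [M].
v (velocity) has dimensions [L T^-1].
E (energy) has dimensions [L^2 M T^-2].

Left side: [L^2 M T^-2]
Right side: [L^2 M T^-2]

Both sides have the same dimensions, so the equation is dimensionally consistent.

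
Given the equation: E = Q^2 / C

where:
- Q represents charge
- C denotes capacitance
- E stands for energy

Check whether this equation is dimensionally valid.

Yes

Q (charge) has dimensions [I T].
C (capacitance) has dimensions [I^2 L^-2 M^-1 T^4].
E (energy) has dimensions [L^2 M T^-2].

Left side: [L^2 M T^-2]
Right side: [L^2 M T^-2]

Both sides have the same dimensions, so the equation is dimensionally consistent.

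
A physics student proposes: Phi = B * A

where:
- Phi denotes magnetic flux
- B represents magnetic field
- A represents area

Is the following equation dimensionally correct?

Yes

Phi (magnetic flux) has dimensions [I^-1 L^2 M T^-2].
B (magnetic field) has dimensions [I^-1 M T^-2].
A (area) has dimensions [L^2].

Left side: [I^-1 L^2 M T^-2]
Right side: [I^-1 L^2 M T^-2]

Both sides have the same dimensions, so the equation is dimensionally consistent.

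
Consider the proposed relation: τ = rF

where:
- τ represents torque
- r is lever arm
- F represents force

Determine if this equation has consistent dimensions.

Yes

τ (torque) has dimensions [L^2 M T^-2].
r (lever arm) has dimensions [L].
F (force) has dimensions [L M T^-2].

Left side: [L^2 M T^-2]
Right side: [L^2 M T^-2]

Both sides have the same dimensions, so the equation is dimensionally consistent.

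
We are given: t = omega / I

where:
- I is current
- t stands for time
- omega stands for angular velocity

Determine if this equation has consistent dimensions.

No

I (current) has dimensions [I].
t (time) has dimensions [T].
omega (angular velocity) has dimensions [T^-1].

Left side: [T]
Right side: [I^-1 T^-1]

The two sides have different dimensions, so the equation is NOT dimensionally consistent.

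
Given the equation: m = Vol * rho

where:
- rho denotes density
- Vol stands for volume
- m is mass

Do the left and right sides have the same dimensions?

Yes

rho (density) has dimensions [L^-3 M].
Vol (volume) has dimensions [L^3].
m (mass) has dimensions [M].

Left side: [M]
Right side: [M]

Both sides have the same dimensions, so the equation is dimensionally consistent.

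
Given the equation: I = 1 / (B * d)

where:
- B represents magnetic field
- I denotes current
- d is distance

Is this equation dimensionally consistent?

No

B (magnetic field) has dimensions [I^-1 M T^-2].
I (current) has dimensions [I].
d (distance) has dimensions [L].

Left side: [I]
Right side: [I L^-1 M^-1 T^2]

The two sides have different dimensions, so the equation is NOT dimensionally consistent.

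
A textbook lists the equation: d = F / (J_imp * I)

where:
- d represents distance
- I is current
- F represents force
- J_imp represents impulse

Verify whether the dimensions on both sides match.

No

d (distance) has dimensions [L].
I (current) has dimensions [I].
F (force) has dimensions [L M T^-2].
J_imp (impulse) has dimensions [L M T^-1].

Left side: [L]
Right side: [I^-1 T^-1]

The two sides have different dimensions, so the equation is NOT dimensionally consistent.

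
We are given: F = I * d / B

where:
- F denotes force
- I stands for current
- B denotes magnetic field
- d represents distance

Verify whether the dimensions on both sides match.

No

F (force) has dimensions [L M T^-2].
I (current) has dimensions [I].
B (magnetic field) has dimensions [I^-1 M T^-2].
d (distance) has dimensions [L].

Left side: [L M T^-2]
Right side: [I^2 L M^-1 T^2]

The two sides have different dimensions, so the equation is NOT dimensionally consistent.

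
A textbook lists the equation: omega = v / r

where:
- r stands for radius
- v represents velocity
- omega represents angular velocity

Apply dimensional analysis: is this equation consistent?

Yes

r (radius) has dimensions [L].
v (velocity) has dimensions [L T^-1].
omega (angular velocity) has dimensions [T^-1].

Left side: [T^-1]
Right side: [T^-1]

Both sides have the same dimensions, so the equation is dimensionally consistent.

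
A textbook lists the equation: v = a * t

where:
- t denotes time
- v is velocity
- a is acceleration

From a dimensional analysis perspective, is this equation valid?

Yes

t (time) has dimensions [T].
v (velocity) has dimensions [L T^-1].
a (acceleration) has dimensions [L T^-2].

Left side: [L T^-1]
Right side: [L T^-1]

Both sides have the same dimensions, so the equation is dimensionally consistent.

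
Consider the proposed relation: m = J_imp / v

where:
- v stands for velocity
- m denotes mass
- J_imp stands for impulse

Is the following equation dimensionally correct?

Yes

v (velocity) has dimensions [L T^-1].
m (mass) has dimensions [M].
J_imp (impulse) has dimensions [L M T^-1].

Left side: [M]
Right side: [M]

Both sides have the same dimensions, so the equation is dimensionally consistent.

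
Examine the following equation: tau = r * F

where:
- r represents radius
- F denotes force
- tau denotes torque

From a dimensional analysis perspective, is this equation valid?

Yes

r (radius) has dimensions [L].
F (force) has dimensions [L M T^-2].
tau (torque) has dimensions [L^2 M T^-2].

Left side: [L^2 M T^-2]
Right side: [L^2 M T^-2]

Both sides have the same dimensions, so the equation is dimensionally consistent.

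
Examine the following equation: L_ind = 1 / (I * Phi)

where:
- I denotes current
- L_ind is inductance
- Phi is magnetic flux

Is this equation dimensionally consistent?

No

I (current) has dimensions [I].
L_ind (inductance) has dimensions [I^-2 L^2 M T^-2].
Phi (magnetic flux) has dimensions [I^-1 L^2 M T^-2].

Left side: [I^-2 L^2 M T^-2]
Right side: [L^-2 M^-1 T^2]

The two sides have different dimensions, so the equation is NOT dimensionally consistent.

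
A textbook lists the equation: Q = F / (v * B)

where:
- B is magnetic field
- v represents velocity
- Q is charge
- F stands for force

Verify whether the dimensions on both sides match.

Yes

B (magnetic field) has dimensions [I^-1 M T^-2].
v (velocity) has dimensions [L T^-1].
Q (charge) has dimensions [I T].
F (force) has dimensions [L M T^-2].

Left side: [I T]
Right side: [I T]

Both sides have the same dimensions, so the equation is dimensionally consistent.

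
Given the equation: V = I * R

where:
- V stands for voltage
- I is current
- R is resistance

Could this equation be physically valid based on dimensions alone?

Yes

V (voltage) has dimensions [I^-1 L^2 M T^-3].
I (current) has dimensions [I].
R (resistance) has dimensions [I^-2 L^2 M T^-3].

Left side: [I^-1 L^2 M T^-3]
Right side: [I^-1 L^2 M T^-3]

Both sides have the same dimensions, so the equation is dimensionally consistent.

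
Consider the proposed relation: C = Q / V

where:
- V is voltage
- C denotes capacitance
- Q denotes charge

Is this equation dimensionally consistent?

Yes

V (voltage) has dimensions [I^-1 L^2 M T^-3].
C (capacitance) has dimensions [I^2 L^-2 M^-1 T^4].
Q (charge) has dimensions [I T].

Left side: [I^2 L^-2 M^-1 T^4]
Right side: [I^2 L^-2 M^-1 T^4]

Both sides have the same dimensions, so the equation is dimensionally consistent.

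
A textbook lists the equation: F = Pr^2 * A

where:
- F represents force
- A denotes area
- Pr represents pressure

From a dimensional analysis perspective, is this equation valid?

No

F (force) has dimensions [L M T^-2].
A (area) has dimensions [L^2].
Pr (pressure) has dimensions [L^-1 M T^-2].

Left side: [L M T^-2]
Right side: [M^2 T^-4]

The two sides have different dimensions, so the equation is NOT dimensionally consistent.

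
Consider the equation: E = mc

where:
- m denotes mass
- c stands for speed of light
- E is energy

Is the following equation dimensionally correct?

No

m (mass) has dimensions [M].
c (speed of light) has dimensions [L T^-1].
E (energy) has dimensions [L^2 M T^-2].

Left side: [L^2 M T^-2]
Right side: [L M T^-1]

The two sides have different dimensions, so the equation is NOT dimensionally consistent.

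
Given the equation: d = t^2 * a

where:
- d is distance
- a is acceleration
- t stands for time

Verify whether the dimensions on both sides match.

Yes

d (distance) has dimensions [L].
a (acceleration) has dimensions [L T^-2].
t (time) has dimensions [T].

Left side: [L]
Right side: [L]

Both sides have the same dimensions, so the equation is dimensionally consistent.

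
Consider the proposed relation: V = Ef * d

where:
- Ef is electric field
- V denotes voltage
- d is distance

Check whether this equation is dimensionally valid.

Yes

Ef (electric field) has dimensions [I^-1 L M T^-3].
V (voltage) has dimensions [I^-1 L^2 M T^-3].
d (distance) has dimensions [L].

Left side: [I^-1 L^2 M T^-3]
Right side: [I^-1 L^2 M T^-3]

Both sides have the same dimensions, so the equation is dimensionally consistent.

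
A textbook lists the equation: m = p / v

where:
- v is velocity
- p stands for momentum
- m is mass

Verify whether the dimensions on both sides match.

Yes

v (velocity) has dimensions [L T^-1].
p (momentum) has dimensions [L M T^-1].
m (mass) has dimensions [M].

Left side: [M]
Right side: [M]

Both sides have the same dimensions, so the equation is dimensionally consistent.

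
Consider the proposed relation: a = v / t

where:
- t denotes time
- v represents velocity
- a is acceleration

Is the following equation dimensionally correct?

Yes

t (time) has dimensions [T].
v (velocity) has dimensions [L T^-1].
a (acceleration) has dimensions [L T^-2].

Left side: [L T^-2]
Right side: [L T^-2]

Both sides have the same dimensions, so the equation is dimensionally consistent.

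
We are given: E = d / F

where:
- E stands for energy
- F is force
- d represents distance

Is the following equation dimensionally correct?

No

E (energy) has dimensions [L^2 M T^-2].
F (force) has dimensions [L M T^-2].
d (distance) has dimensions [L].

Left side: [L^2 M T^-2]
Right side: [M^-1 T^2]

The two sides have different dimensions, so the equation is NOT dimensionally consistent.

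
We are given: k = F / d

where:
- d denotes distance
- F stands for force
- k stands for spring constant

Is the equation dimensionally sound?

Yes

d (distance) has dimensions [L].
F (force) has dimensions [L M T^-2].
k (spring constant) has dimensions [M T^-2].

Left side: [M T^-2]
Right side: [M T^-2]

Both sides have the same dimensions, so the equation is dimensionally consistent.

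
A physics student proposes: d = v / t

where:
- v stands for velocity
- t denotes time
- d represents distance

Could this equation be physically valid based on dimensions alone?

No

v (velocity) has dimensions [L T^-1].
t (time) has dimensions [T].
d (distance) has dimensions [L].

Left side: [L]
Right side: [L T^-2]

The two sides have different dimensions, so the equation is NOT dimensionally consistent.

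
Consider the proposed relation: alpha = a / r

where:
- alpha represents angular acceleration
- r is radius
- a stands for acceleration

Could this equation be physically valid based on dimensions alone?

Yes

alpha (angular acceleration) has dimensions [T^-2].
r (radius) has dimensions [L].
a (acceleration) has dimensions [L T^-2].

Left side: [T^-2]
Right side: [T^-2]

Both sides have the same dimensions, so the equation is dimensionally consistent.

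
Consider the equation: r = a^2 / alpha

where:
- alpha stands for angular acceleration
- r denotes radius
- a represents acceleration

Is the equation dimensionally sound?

No

alpha (angular acceleration) has dimensions [T^-2].
r (radius) has dimensions [L].
a (acceleration) has dimensions [L T^-2].

Left side: [L]
Right side: [L^2 T^-2]

The two sides have different dimensions, so the equation is NOT dimensionally consistent.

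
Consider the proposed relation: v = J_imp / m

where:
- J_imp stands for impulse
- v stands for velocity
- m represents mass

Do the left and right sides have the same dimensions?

Yes

J_imp (impulse) has dimensions [L M T^-1].
v (velocity) has dimensions [L T^-1].
m (mass) has dimensions [M].

Left side: [L T^-1]
Right side: [L T^-1]

Both sides have the same dimensions, so the equation is dimensionally consistent.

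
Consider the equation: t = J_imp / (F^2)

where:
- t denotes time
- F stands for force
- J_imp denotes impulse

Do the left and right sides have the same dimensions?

No

t (time) has dimensions [T].
F (force) has dimensions [L M T^-2].
J_imp (impulse) has dimensions [L M T^-1].

Left side: [T]
Right side: [L^-1 M^-1 T^3]

The two sides have different dimensions, so the equation is NOT dimensionally consistent.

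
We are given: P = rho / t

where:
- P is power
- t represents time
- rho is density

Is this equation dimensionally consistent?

No

P (power) has dimensions [L^2 M T^-3].
t (time) has dimensions [T].
rho (density) has dimensions [L^-3 M].

Left side: [L^2 M T^-3]
Right side: [L^-3 M T^-1]

The two sides have different dimensions, so the equation is NOT dimensionally consistent.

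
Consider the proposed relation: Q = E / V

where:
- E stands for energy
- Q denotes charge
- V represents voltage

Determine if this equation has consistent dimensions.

Yes

E (energy) has dimensions [L^2 M T^-2].
Q (charge) has dimensions [I T].
V (voltage) has dimensions [I^-1 L^2 M T^-3].

Left side: [I T]
Right side: [I T]

Both sides have the same dimensions, so the equation is dimensionally consistent.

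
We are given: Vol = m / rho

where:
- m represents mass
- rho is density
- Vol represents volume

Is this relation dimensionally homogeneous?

Yes

m (mass) has dimensions [M].
rho (density) has dimensions [L^-3 M].
Vol (volume) has dimensions [L^3].

Left side: [L^3]
Right side: [L^3]

Both sides have the same dimensions, so the equation is dimensionally consistent.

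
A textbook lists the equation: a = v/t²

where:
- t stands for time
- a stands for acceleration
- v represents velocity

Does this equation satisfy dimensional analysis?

No

t (time) has dimensions [T].
a (acceleration) has dimensions [L T^-2].
v (velocity) has dimensions [L T^-1].

Left side: [L T^-2]
Right side: [L T^-3]

The two sides have different dimensions, so the equation is NOT dimensionally consistent.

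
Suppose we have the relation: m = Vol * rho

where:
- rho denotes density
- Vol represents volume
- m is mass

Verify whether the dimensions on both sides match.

Yes

rho (density) has dimensions [L^-3 M].
Vol (volume) has dimensions [L^3].
m (mass) has dimensions [M].

Left side: [M]
Right side: [M]

Both sides have the same dimensions, so the equation is dimensionally consistent.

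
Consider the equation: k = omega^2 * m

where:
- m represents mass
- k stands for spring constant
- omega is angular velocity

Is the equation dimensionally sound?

Yes

m (mass) has dimensions [M].
k (spring constant) has dimensions [M T^-2].
omega (angular velocity) has dimensions [T^-1].

Left side: [M T^-2]
Right side: [M T^-2]

Both sides have the same dimensions, so the equation is dimensionally consistent.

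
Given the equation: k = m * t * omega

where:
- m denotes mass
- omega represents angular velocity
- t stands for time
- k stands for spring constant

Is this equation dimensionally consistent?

No

m (mass) has dimensions [M].
omega (angular velocity) has dimensions [T^-1].
t (time) has dimensions [T].
k (spring constant) has dimensions [M T^-2].

Left side: [M T^-2]
Right side: [M]

The two sides have different dimensions, so the equation is NOT dimensionally consistent.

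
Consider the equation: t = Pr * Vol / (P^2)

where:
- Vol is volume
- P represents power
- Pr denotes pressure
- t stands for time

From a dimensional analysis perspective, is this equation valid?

No

Vol (volume) has dimensions [L^3].
P (power) has dimensions [L^2 M T^-3].
Pr (pressure) has dimensions [L^-1 M T^-2].
t (time) has dimensions [T].

Left side: [T]
Right side: [L^-2 M^-1 T^4]

The two sides have different dimensions, so the equation is NOT dimensionally consistent.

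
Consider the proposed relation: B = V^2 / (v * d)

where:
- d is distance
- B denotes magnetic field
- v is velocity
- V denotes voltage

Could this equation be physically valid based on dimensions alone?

No

d (distance) has dimensions [L].
B (magnetic field) has dimensions [I^-1 M T^-2].
v (velocity) has dimensions [L T^-1].
V (voltage) has dimensions [I^-1 L^2 M T^-3].

Left side: [I^-1 M T^-2]
Right side: [I^-2 L^2 M^2 T^-5]

The two sides have different dimensions, so the equation is NOT dimensionally consistent.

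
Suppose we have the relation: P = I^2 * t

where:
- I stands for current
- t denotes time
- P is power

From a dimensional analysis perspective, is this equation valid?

No

I (current) has dimensions [I].
t (time) has dimensions [T].
P (power) has dimensions [L^2 M T^-3].

Left side: [L^2 M T^-3]
Right side: [I^2 T]

The two sides have different dimensions, so the equation is NOT dimensionally consistent.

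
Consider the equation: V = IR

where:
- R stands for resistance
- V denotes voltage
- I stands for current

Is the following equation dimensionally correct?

Yes

R (resistance) has dimensions [I^-2 L^2 M T^-3].
V (voltage) has dimensions [I^-1 L^2 M T^-3].
I (current) has dimensions [I].

Left side: [I^-1 L^2 M T^-3]
Right side: [I^-1 L^2 M T^-3]

Both sides have the same dimensions, so the equation is dimensionally consistent.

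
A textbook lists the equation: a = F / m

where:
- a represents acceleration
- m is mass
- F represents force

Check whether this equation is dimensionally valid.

Yes

a (acceleration) has dimensions [L T^-2].
m (mass) has dimensions [M].
F (force) has dimensions [L M T^-2].

Left side: [L T^-2]
Right side: [L T^-2]

Both sides have the same dimensions, so the equation is dimensionally consistent.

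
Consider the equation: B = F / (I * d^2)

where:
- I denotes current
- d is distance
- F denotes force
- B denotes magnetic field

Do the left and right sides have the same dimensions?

No

I (current) has dimensions [I].
d (distance) has dimensions [L].
F (force) has dimensions [L M T^-2].
B (magnetic field) has dimensions [I^-1 M T^-2].

Left side: [I^-1 M T^-2]
Right side: [I^-1 L^-1 M T^-2]

The two sides have different dimensions, so the equation is NOT dimensionally consistent.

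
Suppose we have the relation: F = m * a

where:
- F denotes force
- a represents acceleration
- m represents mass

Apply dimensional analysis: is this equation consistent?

Yes

F (force) has dimensions [L M T^-2].
a (acceleration) has dimensions [L T^-2].
m (mass) has dimensions [M].

Left side: [L M T^-2]
Right side: [L M T^-2]

Both sides have the same dimensions, so the equation is dimensionally consistent.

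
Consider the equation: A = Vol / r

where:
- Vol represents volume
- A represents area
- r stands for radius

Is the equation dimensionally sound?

Yes

Vol (volume) has dimensions [L^3].
A (area) has dimensions [L^2].
r (radius) has dimensions [L].

Left side: [L^2]
Right side: [L^2]

Both sides have the same dimensions, so the equation is dimensionally consistent.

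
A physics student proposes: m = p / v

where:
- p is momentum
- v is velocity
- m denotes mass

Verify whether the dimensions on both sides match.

Yes

p (momentum) has dimensions [L M T^-1].
v (velocity) has dimensions [L T^-1].
m (mass) has dimensions [M].

Left side: [M]
Right side: [M]

Both sides have the same dimensions, so the equation is dimensionally consistent.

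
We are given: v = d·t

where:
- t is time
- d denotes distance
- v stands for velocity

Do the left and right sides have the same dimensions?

No

t (time) has dimensions [T].
d (distance) has dimensions [L].
v (velocity) has dimensions [L T^-1].

Left side: [L T^-1]
Right side: [L T]

The two sides have different dimensions, so the equation is NOT dimensionally consistent.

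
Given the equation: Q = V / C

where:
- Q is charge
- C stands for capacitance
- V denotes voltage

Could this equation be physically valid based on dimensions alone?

No

Q (charge) has dimensions [I T].
C (capacitance) has dimensions [I^2 L^-2 M^-1 T^4].
V (voltage) has dimensions [I^-1 L^2 M T^-3].

Left side: [I T]
Right side: [I^-3 L^4 M^2 T^-7]

The two sides have different dimensions, so the equation is NOT dimensionally consistent.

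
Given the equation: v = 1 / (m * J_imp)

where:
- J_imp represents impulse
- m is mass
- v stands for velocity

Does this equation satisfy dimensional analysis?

No

J_imp (impulse) has dimensions [L M T^-1].
m (mass) has dimensions [M].
v (velocity) has dimensions [L T^-1].

Left side: [L T^-1]
Right side: [L^-1 M^-2 T]

The two sides have different dimensions, so the equation is NOT dimensionally consistent.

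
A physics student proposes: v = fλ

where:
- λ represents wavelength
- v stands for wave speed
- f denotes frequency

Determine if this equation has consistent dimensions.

Yes

λ (wavelength) has dimensions [L].
v (wave speed) has dimensions [L T^-1].
f (frequency) has dimensions [T^-1].

Left side: [L T^-1]
Right side: [L T^-1]

Both sides have the same dimensions, so the equation is dimensionally consistent.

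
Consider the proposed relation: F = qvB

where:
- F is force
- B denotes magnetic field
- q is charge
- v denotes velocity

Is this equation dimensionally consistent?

Yes

F (force) has dimensions [L M T^-2].
B (magnetic field) has dimensions [I^-1 M T^-2].
q (charge) has dimensions [I T].
v (velocity) has dimensions [L T^-1].

Left side: [L M T^-2]
Right side: [L M T^-2]

Both sides have the same dimensions, so the equation is dimensionally consistent.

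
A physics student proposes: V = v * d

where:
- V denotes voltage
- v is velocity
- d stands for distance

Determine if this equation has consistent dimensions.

No

V (voltage) has dimensions [I^-1 L^2 M T^-3].
v (velocity) has dimensions [L T^-1].
d (distance) has dimensions [L].

Left side: [I^-1 L^2 M T^-3]
Right side: [L^2 T^-1]

The two sides have different dimensions, so the equation is NOT dimensionally consistent.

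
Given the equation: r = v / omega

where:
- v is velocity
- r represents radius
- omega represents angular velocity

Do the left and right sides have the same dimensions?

Yes

v (velocity) has dimensions [L T^-1].
r (radius) has dimensions [L].
omega (angular velocity) has dimensions [T^-1].

Left side: [L]
Right side: [L]

Both sides have the same dimensions, so the equation is dimensionally consistent.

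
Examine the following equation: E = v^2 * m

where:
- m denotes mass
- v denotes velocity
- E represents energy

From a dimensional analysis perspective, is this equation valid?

Yes

m (mass) has dimensions [M].
v (velocity) has dimensions [L T^-1].
E (energy) has dimensions [L^2 M T^-2].

Left side: [L^2 M T^-2]
Right side: [L^2 M T^-2]

Both sides have the same dimensions, so the equation is dimensionally consistent.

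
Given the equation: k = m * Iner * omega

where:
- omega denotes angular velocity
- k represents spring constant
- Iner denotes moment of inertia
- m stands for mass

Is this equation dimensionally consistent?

No

omega (angular velocity) has dimensions [T^-1].
k (spring constant) has dimensions [M T^-2].
Iner (moment of inertia) has dimensions [L^2 M].
m (mass) has dimensions [M].

Left side: [M T^-2]
Right side: [L^2 M^2 T^-1]

The two sides have different dimensions, so the equation is NOT dimensionally consistent.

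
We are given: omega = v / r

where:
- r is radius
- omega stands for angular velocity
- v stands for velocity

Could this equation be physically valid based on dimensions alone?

Yes

r (radius) has dimensions [L].
omega (angular velocity) has dimensions [T^-1].
v (velocity) has dimensions [L T^-1].

Left side: [T^-1]
Right side: [T^-1]

Both sides have the same dimensions, so the equation is dimensionally consistent.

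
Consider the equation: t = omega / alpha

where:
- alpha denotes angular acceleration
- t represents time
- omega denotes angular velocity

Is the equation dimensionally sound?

Yes

alpha (angular acceleration) has dimensions [T^-2].
t (time) has dimensions [T].
omega (angular velocity) has dimensions [T^-1].

Left side: [T]
Right side: [T]

Both sides have the same dimensions, so the equation is dimensionally consistent.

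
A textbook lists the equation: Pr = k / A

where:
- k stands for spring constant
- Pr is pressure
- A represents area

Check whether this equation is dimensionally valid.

No

k (spring constant) has dimensions [M T^-2].
Pr (pressure) has dimensions [L^-1 M T^-2].
A (area) has dimensions [L^2].

Left side: [L^-1 M T^-2]
Right side: [L^-2 M T^-2]

The two sides have different dimensions, so the equation is NOT dimensionally consistent.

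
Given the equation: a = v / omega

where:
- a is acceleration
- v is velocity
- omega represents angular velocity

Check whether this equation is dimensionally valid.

No

a (acceleration) has dimensions [L T^-2].
v (velocity) has dimensions [L T^-1].
omega (angular velocity) has dimensions [T^-1].

Left side: [L T^-2]
Right side: [L]

The two sides have different dimensions, so the equation is NOT dimensionally consistent.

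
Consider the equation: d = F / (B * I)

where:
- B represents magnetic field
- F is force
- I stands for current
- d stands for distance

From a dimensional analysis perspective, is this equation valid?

Yes

B (magnetic field) has dimensions [I^-1 M T^-2].
F (force) has dimensions [L M T^-2].
I (current) has dimensions [I].
d (distance) has dimensions [L].

Left side: [L]
Right side: [L]

Both sides have the same dimensions, so the equation is dimensionally consistent.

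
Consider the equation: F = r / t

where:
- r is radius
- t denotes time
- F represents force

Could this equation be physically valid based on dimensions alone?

No

r (radius) has dimensions [L].
t (time) has dimensions [T].
F (force) has dimensions [L M T^-2].

Left side: [L M T^-2]
Right side: [L T^-1]

The two sides have different dimensions, so the equation is NOT dimensionally consistent.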